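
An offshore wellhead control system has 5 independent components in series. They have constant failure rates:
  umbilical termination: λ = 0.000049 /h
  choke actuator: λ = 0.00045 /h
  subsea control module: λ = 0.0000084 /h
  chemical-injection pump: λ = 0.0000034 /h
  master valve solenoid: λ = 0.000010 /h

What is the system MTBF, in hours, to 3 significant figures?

1920

Series of exponential components: λ_sys = Σ λ_i
λ_sys = 0.000049 + 0.00045 + 0.0000084 + 0.0000034 + 0.000010 = 5.2080e-04 /h
MTBF = 1 / λ_sys = 1920 h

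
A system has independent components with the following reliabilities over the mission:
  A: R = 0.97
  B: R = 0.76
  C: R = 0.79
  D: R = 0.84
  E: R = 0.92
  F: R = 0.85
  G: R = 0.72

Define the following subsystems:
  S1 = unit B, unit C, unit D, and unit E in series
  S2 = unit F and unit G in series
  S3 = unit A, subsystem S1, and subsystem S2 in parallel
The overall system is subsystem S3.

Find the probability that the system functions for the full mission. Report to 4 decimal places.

0.9938

Series (B, C, D, and E): 0.760000 × 0.790000 × 0.840000 × 0.920000 = 0.463989
Series (F and G): 0.850000 × 0.720000 = 0.612000
Parallel (A, [0.463989], and [0.612000]): 1 − (1 − 0.970000)(1 − 0.463989)(1 − 0.612000) = 0.9938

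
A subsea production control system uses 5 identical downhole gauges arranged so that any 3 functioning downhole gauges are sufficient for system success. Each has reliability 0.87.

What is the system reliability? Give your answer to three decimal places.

0.982

R = Σ_{i=3}^{5} C(5,i) p^i (1−p)^{5−i} with p = 0.87
C(5,3)·0.87^3·0.13^2 = 0.11129
C(5,4)·0.87^4·0.13^1 = 0.37238
C(5,5)·0.87^5·0.13^0 = 0.49842
Sum = 0.982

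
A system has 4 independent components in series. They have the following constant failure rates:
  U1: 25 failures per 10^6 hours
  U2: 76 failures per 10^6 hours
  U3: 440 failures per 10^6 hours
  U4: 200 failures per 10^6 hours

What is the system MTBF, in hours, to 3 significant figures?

1350

Series of exponential components: λ_sys = Σ λ_i
λ_sys = 0.000025 + 0.000076 + 0.00044 + 0.00020 = 7.4100e-04 /h
MTBF = 1 / λ_sys = 1350 h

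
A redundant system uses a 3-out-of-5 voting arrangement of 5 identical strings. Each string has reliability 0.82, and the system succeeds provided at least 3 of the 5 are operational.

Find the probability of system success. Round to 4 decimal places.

R = Σ_{i=3}^{5} C(5,i) p^i (1−p)^{5−i} with p = 0.82
C(5,3)·0.82^3·0.18^2 = 0.178643
C(5,4)·0.82^4·0.18^1 = 0.406910
C(5,5)·0.82^5·0.18^0 = 0.370740
Sum = 0.9563

0.9563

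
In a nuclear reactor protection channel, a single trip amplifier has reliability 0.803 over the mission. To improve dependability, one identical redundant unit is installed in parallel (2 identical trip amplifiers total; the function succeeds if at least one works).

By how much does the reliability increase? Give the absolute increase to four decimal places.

0.1582

R_before = 0.803
R_after = 1 − (1 − 0.803)^2 = 0.9612
ΔR = 0.9612 − 0.803 = 0.1582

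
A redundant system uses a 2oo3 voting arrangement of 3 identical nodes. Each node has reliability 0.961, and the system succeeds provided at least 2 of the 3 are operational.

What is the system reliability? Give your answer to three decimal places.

R = Σ_{i=2}^{3} C(3,i) p^i (1−p)^{3−i} with p = 0.961
C(3,2)·0.961^2·0.039^1 = 0.10805
C(3,3)·0.961^3·0.039^0 = 0.88750
Sum = 0.996

0.996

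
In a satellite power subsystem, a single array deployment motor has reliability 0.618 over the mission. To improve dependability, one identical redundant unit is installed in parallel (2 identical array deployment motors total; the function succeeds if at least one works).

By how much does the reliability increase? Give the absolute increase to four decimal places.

R_before = 0.618
R_after = 1 − (1 − 0.618)^2 = 0.8541
ΔR = 0.8541 − 0.618 = 0.2361

0.2361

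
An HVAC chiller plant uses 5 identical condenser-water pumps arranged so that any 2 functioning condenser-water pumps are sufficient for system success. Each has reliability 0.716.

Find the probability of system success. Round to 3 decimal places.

0.975

R = Σ_{i=2}^{5} C(5,i) p^i (1−p)^{5−i} with p = 0.716
C(5,2)·0.716^2·0.284^3 = 0.11743
C(5,3)·0.716^3·0.284^2 = 0.29606
C(5,4)·0.716^4·0.284^1 = 0.37320
C(5,5)·0.716^5·0.284^0 = 0.18818
Sum = 0.975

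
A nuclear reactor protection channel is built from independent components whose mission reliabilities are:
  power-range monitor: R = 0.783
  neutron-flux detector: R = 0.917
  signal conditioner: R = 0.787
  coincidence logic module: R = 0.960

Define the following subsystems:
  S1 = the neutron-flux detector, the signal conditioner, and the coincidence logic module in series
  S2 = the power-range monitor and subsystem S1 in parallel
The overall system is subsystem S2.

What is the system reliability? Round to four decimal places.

0.9333

Series (neutron-flux detector, signal conditioner, and coincidence logic module): 0.917000 × 0.787000 × 0.960000 = 0.692812
Parallel (power-range monitor and [0.692812]): 1 − (1 − 0.783000)(1 − 0.692812) = 0.9333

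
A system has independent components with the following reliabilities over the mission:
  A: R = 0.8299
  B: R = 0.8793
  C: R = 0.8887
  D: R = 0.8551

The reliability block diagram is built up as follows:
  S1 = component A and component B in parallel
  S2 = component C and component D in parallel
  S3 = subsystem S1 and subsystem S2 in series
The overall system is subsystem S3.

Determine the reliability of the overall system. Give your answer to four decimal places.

Parallel (A and B): 1 − (1 − 0.829900)(1 − 0.879300) = 0.979469
Parallel (C and D): 1 − (1 − 0.888700)(1 − 0.855100) = 0.983873
Series ([0.979469] and [0.983873]): 0.979469 × 0.983873 = 0.9637

0.9637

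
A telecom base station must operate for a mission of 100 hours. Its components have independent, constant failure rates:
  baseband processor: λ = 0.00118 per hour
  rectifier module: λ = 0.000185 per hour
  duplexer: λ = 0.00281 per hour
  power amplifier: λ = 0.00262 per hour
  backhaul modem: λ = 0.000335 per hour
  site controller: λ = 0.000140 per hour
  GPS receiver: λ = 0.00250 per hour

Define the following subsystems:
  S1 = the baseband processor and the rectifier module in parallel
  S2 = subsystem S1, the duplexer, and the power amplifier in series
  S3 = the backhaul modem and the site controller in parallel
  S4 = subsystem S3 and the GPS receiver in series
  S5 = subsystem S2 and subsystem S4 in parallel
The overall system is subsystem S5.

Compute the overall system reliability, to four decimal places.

0.9069

R(baseband processor) = exp(−0.00118 × 100) = 0.888696
R(rectifier module) = exp(−0.000185 × 100) = 0.981670
R(duplexer) = exp(−0.00281 × 100) = 0.755028
R(power amplifier) = exp(−0.00262 × 100) = 0.769511
R(backhaul modem) = exp(−0.000335 × 100) = 0.967055
R(site controller) = exp(−0.000140 × 100) = 0.986098
R(GPS receiver) = exp(−0.00250 × 100) = 0.778801
Parallel (baseband processor and rectifier module): 1 − (1 − 0.888696)(1 − 0.981670) = 0.997960
Series ([0.997960], duplexer, and power amplifier): 0.997960 × 0.755028 × 0.769511 = 0.579817
Parallel (backhaul modem and site controller): 1 − (1 − 0.967055)(1 − 0.986098) = 0.999542
Series ([0.999542] and GPS receiver): 0.999542 × 0.778801 = 0.778444
Parallel ([0.579817] and [0.778444]): 1 − (1 − 0.579817)(1 − 0.778444) = 0.9069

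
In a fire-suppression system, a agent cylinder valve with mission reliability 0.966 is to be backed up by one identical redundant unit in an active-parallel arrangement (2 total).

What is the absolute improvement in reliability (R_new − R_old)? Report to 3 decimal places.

0.033

R_before = 0.966
R_after = 1 − (1 − 0.966)^2 = 0.999
ΔR = 0.999 − 0.966 = 0.033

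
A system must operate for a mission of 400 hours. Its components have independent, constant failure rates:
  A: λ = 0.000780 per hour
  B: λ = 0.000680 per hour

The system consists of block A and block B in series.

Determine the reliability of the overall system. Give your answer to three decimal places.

R(A) = exp(−0.000780 × 400) = 0.73198
R(B) = exp(−0.000680 × 400) = 0.76185
Series (A and B): 0.73198 × 0.76185 = 0.558

0.558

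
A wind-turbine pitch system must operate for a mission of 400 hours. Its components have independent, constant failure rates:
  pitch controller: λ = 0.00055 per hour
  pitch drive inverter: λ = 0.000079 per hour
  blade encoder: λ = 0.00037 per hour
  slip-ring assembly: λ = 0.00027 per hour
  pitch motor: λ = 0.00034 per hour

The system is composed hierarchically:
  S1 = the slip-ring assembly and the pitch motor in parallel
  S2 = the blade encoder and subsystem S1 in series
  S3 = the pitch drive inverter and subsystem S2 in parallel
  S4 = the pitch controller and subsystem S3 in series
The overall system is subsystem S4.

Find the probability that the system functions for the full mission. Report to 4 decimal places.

0.7988

R(pitch controller) = exp(−0.00055 × 400) = 0.802519
R(pitch drive inverter) = exp(−0.000079 × 400) = 0.968894
R(blade encoder) = exp(−0.00037 × 400) = 0.862431
R(slip-ring assembly) = exp(−0.00027 × 400) = 0.897628
R(pitch motor) = exp(−0.00034 × 400) = 0.872843
Parallel (slip-ring assembly and pitch motor): 1 − (1 − 0.897628)(1 − 0.872843) = 0.986983
Series (blade encoder and [0.986983]): 0.862431 × 0.986983 = 0.851205
Parallel (pitch drive inverter and [0.851205]): 1 − (1 − 0.968894)(1 − 0.851205) = 0.995372
Series (pitch controller and [0.995372]): 0.802519 × 0.995372 = 0.7988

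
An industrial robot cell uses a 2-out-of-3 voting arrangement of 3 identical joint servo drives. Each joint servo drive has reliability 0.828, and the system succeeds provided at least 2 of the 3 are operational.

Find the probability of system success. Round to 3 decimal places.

R = Σ_{i=2}^{3} C(3,i) p^i (1−p)^{3−i} with p = 0.828
C(3,2)·0.828^2·0.172^1 = 0.35376
C(3,3)·0.828^3·0.172^0 = 0.56766
Sum = 0.921

0.921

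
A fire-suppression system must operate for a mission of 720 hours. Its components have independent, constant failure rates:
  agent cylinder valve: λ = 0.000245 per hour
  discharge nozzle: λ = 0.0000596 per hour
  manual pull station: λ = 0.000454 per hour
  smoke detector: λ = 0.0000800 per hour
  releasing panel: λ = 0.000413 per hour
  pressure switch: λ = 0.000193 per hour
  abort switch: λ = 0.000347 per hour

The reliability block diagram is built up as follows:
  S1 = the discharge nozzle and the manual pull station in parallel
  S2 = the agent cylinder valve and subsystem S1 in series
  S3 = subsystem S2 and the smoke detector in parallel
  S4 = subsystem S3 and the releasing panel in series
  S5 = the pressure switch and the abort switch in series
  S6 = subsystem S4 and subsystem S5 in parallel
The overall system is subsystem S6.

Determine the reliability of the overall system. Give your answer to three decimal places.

R(agent cylinder valve) = exp(−0.000245 × 720) = 0.83828
R(discharge nozzle) = exp(−0.0000596 × 720) = 0.95800
R(manual pull station) = exp(−0.000454 × 720) = 0.72117
R(smoke detector) = exp(−0.0000800 × 720) = 0.94403
R(releasing panel) = exp(−0.000413 × 720) = 0.74278
R(pressure switch) = exp(−0.000193 × 720) = 0.87026
R(abort switch) = exp(−0.000347 × 720) = 0.77893
Parallel (discharge nozzle and manual pull station): 1 − (1 − 0.95800)(1 − 0.72117) = 0.98829
Series (agent cylinder valve and [0.98829]): 0.83828 × 0.98829 = 0.82846
Parallel ([0.82846] and smoke detector): 1 − (1 − 0.82846)(1 − 0.94403) = 0.99040
Series ([0.99040] and releasing panel): 0.99040 × 0.74278 = 0.73565
Series (pressure switch and abort switch): 0.87026 × 0.77893 = 0.67787
Parallel ([0.73565] and [0.67787]): 1 − (1 − 0.73565)(1 − 0.67787) = 0.915

0.915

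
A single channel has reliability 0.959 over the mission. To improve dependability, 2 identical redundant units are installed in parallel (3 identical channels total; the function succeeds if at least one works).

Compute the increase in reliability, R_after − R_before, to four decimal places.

0.0409

R_before = 0.959
R_after = 1 − (1 − 0.959)^3 = 0.9999
ΔR = 0.9999 − 0.959 = 0.0409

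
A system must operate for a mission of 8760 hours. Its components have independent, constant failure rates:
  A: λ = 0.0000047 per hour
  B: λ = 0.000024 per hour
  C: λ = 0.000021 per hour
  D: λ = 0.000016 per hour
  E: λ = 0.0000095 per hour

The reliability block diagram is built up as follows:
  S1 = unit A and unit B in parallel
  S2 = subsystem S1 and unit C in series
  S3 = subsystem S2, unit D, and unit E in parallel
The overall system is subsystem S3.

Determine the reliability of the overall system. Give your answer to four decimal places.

R(A) = exp(−0.0000047 × 8760) = 0.959664
R(B) = exp(−0.000024 × 8760) = 0.810390
R(C) = exp(−0.000021 × 8760) = 0.831969
R(D) = exp(−0.000016 × 8760) = 0.869219
R(E) = exp(−0.0000095 × 8760) = 0.920149
Parallel (A and B): 1 − (1 − 0.959664)(1 − 0.810390) = 0.992352
Series ([0.992352] and C): 0.992352 × 0.831969 = 0.825606
Parallel ([0.825606], D, and E): 1 − (1 − 0.825606)(1 − 0.869219)(1 − 0.920149) = 0.9982

0.9982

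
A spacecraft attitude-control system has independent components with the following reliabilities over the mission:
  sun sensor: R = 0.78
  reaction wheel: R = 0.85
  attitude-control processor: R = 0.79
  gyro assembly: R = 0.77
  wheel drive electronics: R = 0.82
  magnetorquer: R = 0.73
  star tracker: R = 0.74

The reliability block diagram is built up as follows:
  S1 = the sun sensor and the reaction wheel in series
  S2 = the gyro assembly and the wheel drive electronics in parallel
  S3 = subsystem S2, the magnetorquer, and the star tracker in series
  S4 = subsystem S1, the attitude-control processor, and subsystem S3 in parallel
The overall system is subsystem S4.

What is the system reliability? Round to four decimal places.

0.9659

Series (sun sensor and reaction wheel): 0.780000 × 0.850000 = 0.663000
Parallel (gyro assembly and wheel drive electronics): 1 − (1 − 0.770000)(1 − 0.820000) = 0.958600
Series ([0.958600], magnetorquer, and star tracker): 0.958600 × 0.730000 × 0.740000 = 0.517836
Parallel ([0.663000], attitude-control processor, and [0.517836]): 1 − (1 − 0.663000)(1 − 0.790000)(1 − 0.517836) = 0.9659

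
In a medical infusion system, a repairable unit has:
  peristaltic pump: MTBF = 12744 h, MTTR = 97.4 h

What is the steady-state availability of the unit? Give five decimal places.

A(peristaltic pump) = MTBF/(MTBF+MTTR) = 12744/(12744+97.4) = 0.99242

0.99242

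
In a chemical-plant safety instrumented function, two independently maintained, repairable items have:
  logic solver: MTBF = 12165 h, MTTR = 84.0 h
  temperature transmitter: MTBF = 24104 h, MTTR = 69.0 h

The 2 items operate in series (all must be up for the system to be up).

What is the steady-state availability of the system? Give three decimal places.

0.990

A(logic solver) = MTBF/(MTBF+MTTR) = 12165/(12165+84.0) = 0.993142
A(temperature transmitter) = MTBF/(MTBF+MTTR) = 24104/(24104+69.0) = 0.997146
Series availability: 0.993142 × 0.997146 = 0.990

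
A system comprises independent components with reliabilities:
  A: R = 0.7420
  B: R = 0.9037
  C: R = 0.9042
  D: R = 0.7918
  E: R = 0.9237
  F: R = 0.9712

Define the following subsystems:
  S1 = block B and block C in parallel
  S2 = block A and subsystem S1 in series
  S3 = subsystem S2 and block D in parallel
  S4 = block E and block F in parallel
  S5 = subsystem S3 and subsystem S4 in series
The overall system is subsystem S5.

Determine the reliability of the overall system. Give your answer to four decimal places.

0.9428

Parallel (B and C): 1 − (1 − 0.903700)(1 − 0.904200) = 0.990774
Series (A and [0.990774]): 0.742000 × 0.990774 = 0.735154
Parallel ([0.735154] and D): 1 − (1 − 0.735154)(1 − 0.791800) = 0.944859
Parallel (E and F): 1 − (1 − 0.923700)(1 − 0.971200) = 0.997803
Series ([0.944859] and [0.997803]): 0.944859 × 0.997803 = 0.9428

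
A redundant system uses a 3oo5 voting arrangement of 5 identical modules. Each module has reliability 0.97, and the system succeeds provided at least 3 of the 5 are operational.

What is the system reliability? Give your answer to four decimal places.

R = Σ_{i=3}^{5} C(5,i) p^i (1−p)^{5−i} with p = 0.97
C(5,3)·0.97^3·0.03^2 = 0.008214
C(5,4)·0.97^4·0.03^1 = 0.132794
C(5,5)·0.97^5·0.03^0 = 0.858734
Sum = 0.9997

0.9997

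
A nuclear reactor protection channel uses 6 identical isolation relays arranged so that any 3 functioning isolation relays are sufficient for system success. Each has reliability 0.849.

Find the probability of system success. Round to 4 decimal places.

R = Σ_{i=3}^{6} C(6,i) p^i (1−p)^{6−i} with p = 0.849
C(6,3)·0.849^3·0.151^3 = 0.042139
C(6,4)·0.849^4·0.151^2 = 0.177695
C(6,5)·0.849^5·0.151^1 = 0.399638
C(6,6)·0.849^6·0.151^0 = 0.374495
Sum = 0.9940

0.9940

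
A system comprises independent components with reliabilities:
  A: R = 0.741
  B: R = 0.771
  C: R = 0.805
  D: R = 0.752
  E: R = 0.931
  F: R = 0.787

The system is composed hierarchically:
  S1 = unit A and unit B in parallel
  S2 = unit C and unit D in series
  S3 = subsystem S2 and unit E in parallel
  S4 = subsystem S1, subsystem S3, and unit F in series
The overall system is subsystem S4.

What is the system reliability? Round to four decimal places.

Parallel (A and B): 1 − (1 − 0.741000)(1 − 0.771000) = 0.940689
Series (C and D): 0.805000 × 0.752000 = 0.605360
Parallel ([0.605360] and E): 1 − (1 − 0.605360)(1 − 0.931000) = 0.972770
Series ([0.940689], [0.972770], and F): 0.940689 × 0.972770 × 0.787000 = 0.7202

0.7202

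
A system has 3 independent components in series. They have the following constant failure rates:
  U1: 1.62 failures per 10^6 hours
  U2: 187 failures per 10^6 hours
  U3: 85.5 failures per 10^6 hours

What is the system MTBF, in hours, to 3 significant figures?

3650

Series of exponential components: λ_sys = Σ λ_i
λ_sys = 0.00000162 + 0.000187 + 0.0000855 = 2.7412e-04 /h
MTBF = 1 / λ_sys = 3650 h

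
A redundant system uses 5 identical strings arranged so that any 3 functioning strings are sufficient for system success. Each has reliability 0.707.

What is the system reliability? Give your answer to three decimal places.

0.846

R = Σ_{i=3}^{5} C(5,i) p^i (1−p)^{5−i} with p = 0.707
C(5,3)·0.707^3·0.293^2 = 0.30338
C(5,4)·0.707^4·0.293^1 = 0.36603
C(5,5)·0.707^5·0.293^0 = 0.17664
Sum = 0.846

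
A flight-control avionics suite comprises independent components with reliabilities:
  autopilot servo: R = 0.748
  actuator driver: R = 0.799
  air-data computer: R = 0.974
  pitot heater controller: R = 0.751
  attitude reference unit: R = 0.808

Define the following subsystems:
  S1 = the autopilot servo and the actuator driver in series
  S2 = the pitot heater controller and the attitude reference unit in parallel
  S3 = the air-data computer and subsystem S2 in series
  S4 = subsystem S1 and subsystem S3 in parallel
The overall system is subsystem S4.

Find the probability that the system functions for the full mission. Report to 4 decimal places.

Series (autopilot servo and actuator driver): 0.748000 × 0.799000 = 0.597652
Parallel (pitot heater controller and attitude reference unit): 1 − (1 − 0.751000)(1 − 0.808000) = 0.952192
Series (air-data computer and [0.952192]): 0.974000 × 0.952192 = 0.927435
Parallel ([0.597652] and [0.927435]): 1 − (1 − 0.597652)(1 − 0.927435) = 0.9708

0.9708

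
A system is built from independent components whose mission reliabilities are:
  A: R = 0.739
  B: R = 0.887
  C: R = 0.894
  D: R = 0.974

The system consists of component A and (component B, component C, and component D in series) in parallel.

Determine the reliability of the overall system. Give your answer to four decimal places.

Series (B, C, and D): 0.887000 × 0.894000 × 0.974000 = 0.772361
Parallel (A and [0.772361]): 1 − (1 − 0.739000)(1 − 0.772361) = 0.9406

0.9406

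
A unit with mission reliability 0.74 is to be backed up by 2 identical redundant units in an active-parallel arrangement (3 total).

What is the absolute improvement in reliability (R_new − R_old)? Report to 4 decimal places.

0.2424

R_before = 0.74
R_after = 1 − (1 − 0.74)^3 = 0.9824
ΔR = 0.9824 − 0.74 = 0.2424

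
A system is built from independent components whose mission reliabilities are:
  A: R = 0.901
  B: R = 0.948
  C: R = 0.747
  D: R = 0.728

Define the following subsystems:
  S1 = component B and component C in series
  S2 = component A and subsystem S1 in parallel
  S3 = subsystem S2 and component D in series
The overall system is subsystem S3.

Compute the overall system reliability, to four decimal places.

Series (B and C): 0.948000 × 0.747000 = 0.708156
Parallel (A and [0.708156]): 1 − (1 − 0.901000)(1 − 0.708156) = 0.971107
Series ([0.971107] and D): 0.971107 × 0.728000 = 0.7070

0.7070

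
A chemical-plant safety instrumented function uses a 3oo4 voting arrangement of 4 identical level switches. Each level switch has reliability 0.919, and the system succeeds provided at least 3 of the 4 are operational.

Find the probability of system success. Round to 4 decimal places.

0.9648

R = Σ_{i=3}^{4} C(4,i) p^i (1−p)^{4−i} with p = 0.919
C(4,3)·0.919^3·0.081^1 = 0.251473
C(4,4)·0.919^4·0.081^0 = 0.713283
Sum = 0.9648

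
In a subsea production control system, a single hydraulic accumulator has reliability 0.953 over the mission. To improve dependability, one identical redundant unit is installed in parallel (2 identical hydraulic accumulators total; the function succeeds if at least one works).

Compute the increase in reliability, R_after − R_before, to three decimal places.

0.045

R_before = 0.953
R_after = 1 − (1 − 0.953)^2 = 0.998
ΔR = 0.998 − 0.953 = 0.045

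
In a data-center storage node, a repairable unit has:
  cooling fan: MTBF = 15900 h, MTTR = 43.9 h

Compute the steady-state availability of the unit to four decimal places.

A(cooling fan) = MTBF/(MTBF+MTTR) = 15900/(15900+43.9) = 0.9972

0.9972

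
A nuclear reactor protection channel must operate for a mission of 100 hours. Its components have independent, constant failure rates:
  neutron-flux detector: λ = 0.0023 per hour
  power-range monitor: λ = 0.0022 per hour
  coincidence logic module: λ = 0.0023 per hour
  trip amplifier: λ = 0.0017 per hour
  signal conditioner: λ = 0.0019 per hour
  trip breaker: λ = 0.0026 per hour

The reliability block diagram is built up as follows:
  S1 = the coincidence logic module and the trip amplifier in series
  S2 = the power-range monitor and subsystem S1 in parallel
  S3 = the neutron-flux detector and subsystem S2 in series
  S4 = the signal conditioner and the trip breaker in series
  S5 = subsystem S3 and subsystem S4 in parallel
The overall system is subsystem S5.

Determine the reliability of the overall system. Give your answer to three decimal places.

R(neutron-flux detector) = exp(−0.0023 × 100) = 0.79453
R(power-range monitor) = exp(−0.0022 × 100) = 0.80252
R(coincidence logic module) = exp(−0.0023 × 100) = 0.79453
R(trip amplifier) = exp(−0.0017 × 100) = 0.84366
R(signal conditioner) = exp(−0.0019 × 100) = 0.82696
R(trip breaker) = exp(−0.0026 × 100) = 0.77105
Series (coincidence logic module and trip amplifier): 0.79453 × 0.84366 = 0.67031
Parallel (power-range monitor and [0.67031]): 1 − (1 − 0.80252)(1 − 0.67031) = 0.93489
Series (neutron-flux detector and [0.93489]): 0.79453 × 0.93489 = 0.74280
Series (signal conditioner and trip breaker): 0.82696 × 0.77105 = 0.63763
Parallel ([0.74280] and [0.63763]): 1 − (1 − 0.74280)(1 − 0.63763) = 0.907

0.907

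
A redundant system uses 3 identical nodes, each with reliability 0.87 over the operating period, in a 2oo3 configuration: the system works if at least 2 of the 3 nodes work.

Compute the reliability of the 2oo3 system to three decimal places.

0.954

R = Σ_{i=2}^{3} C(3,i) p^i (1−p)^{3−i} with p = 0.87
C(3,2)·0.87^2·0.13^1 = 0.29519
C(3,3)·0.87^3·0.13^0 = 0.65850
Sum = 0.954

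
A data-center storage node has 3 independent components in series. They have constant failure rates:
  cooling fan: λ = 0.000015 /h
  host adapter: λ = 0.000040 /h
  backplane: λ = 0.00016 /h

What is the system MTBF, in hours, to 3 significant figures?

Series of exponential components: λ_sys = Σ λ_i
λ_sys = 0.000015 + 0.000040 + 0.00016 = 2.1500e-04 /h
MTBF = 1 / λ_sys = 4650 h

4650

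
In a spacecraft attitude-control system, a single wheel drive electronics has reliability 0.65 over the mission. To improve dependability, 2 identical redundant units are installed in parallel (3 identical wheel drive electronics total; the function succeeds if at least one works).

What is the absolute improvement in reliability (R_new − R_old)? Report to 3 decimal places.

0.307

R_before = 0.65
R_after = 1 − (1 − 0.65)^3 = 0.957
ΔR = 0.957 − 0.65 = 0.307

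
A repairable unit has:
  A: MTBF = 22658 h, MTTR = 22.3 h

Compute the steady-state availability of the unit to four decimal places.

0.9990

A(A) = MTBF/(MTBF+MTTR) = 22658/(22658+22.3) = 0.9990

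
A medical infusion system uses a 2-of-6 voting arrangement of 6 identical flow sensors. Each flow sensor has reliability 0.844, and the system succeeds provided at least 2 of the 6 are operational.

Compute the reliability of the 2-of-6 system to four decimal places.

R = Σ_{i=2}^{6} C(6,i) p^i (1−p)^{6−i} with p = 0.844
C(6,2)·0.844^2·0.156^4 = 0.006328
C(6,3)·0.844^3·0.156^3 = 0.045649
C(6,4)·0.844^4·0.156^2 = 0.185230
C(6,5)·0.844^5·0.156^1 = 0.400856
C(6,6)·0.844^6·0.156^0 = 0.361455
Sum = 0.9995

0.9995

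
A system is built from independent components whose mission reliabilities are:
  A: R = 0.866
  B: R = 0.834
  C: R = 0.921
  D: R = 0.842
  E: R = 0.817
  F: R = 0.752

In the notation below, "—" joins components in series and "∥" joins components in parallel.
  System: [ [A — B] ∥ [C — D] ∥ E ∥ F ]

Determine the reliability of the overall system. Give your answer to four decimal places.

0.9972

Series (A and B): 0.866000 × 0.834000 = 0.722244
Series (C and D): 0.921000 × 0.842000 = 0.775482
Parallel ([0.722244], [0.775482], E, and F): 1 − (1 − 0.722244)(1 − 0.775482)(1 − 0.817000)(1 − 0.752000) = 0.9972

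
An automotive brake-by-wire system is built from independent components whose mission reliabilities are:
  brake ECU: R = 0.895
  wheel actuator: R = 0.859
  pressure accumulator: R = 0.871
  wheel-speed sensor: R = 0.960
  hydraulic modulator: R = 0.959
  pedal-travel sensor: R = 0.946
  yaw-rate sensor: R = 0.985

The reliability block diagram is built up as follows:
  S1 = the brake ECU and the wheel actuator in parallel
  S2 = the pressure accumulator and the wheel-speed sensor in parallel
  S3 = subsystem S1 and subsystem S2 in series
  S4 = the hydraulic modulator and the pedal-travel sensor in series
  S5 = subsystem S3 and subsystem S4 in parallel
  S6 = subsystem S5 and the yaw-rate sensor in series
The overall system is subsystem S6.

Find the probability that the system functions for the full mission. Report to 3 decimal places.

0.983

Parallel (brake ECU and wheel actuator): 1 − (1 − 0.89500)(1 − 0.85900) = 0.98520
Parallel (pressure accumulator and wheel-speed sensor): 1 − (1 − 0.87100)(1 − 0.96000) = 0.99484
Series ([0.98520] and [0.99484]): 0.98520 × 0.99484 = 0.98012
Series (hydraulic modulator and pedal-travel sensor): 0.95900 × 0.94600 = 0.90721
Parallel ([0.98012] and [0.90721]): 1 − (1 − 0.98012)(1 − 0.90721) = 0.99816
Series ([0.99816] and yaw-rate sensor): 0.99816 × 0.98500 = 0.983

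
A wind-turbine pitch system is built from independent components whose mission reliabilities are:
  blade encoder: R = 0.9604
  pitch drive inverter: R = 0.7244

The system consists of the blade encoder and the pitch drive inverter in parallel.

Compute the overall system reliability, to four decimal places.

Parallel (blade encoder and pitch drive inverter): 1 − (1 − 0.960400)(1 − 0.724400) = 0.9891

0.9891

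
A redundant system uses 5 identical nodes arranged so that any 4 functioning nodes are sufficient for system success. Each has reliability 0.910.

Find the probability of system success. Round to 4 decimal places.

R = Σ_{i=4}^{5} C(5,i) p^i (1−p)^{5−i} with p = 0.910
C(5,4)·0.910^4·0.090^1 = 0.308587
C(5,5)·0.910^5·0.090^0 = 0.624032
Sum = 0.9326

0.9326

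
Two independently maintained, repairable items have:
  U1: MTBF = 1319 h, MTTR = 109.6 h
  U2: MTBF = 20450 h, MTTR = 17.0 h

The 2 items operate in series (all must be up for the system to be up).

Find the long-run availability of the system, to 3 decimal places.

0.923

A(U1) = MTBF/(MTBF+MTTR) = 1319/(1319+109.6) = 0.923282
A(U2) = MTBF/(MTBF+MTTR) = 20450/(20450+17.0) = 0.999169
Series availability: 0.923282 × 0.999169 = 0.923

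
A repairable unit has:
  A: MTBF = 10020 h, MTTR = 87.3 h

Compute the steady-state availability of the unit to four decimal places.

A(A) = MTBF/(MTBF+MTTR) = 10020/(10020+87.3) = 0.9914

0.9914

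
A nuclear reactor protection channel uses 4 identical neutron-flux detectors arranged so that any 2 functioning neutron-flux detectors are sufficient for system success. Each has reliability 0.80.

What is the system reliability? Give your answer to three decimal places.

0.973

R = Σ_{i=2}^{4} C(4,i) p^i (1−p)^{4−i} with p = 0.80
C(4,2)·0.80^2·0.20^2 = 0.15360
C(4,3)·0.80^3·0.20^1 = 0.40960
C(4,4)·0.80^4·0.20^0 = 0.40960
Sum = 0.973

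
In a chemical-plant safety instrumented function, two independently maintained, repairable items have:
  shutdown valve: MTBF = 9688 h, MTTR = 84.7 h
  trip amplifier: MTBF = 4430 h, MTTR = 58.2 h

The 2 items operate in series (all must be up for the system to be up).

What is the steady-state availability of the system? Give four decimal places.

0.9785

A(shutdown valve) = MTBF/(MTBF+MTTR) = 9688/(9688+84.7) = 0.991333
A(trip amplifier) = MTBF/(MTBF+MTTR) = 4430/(4430+58.2) = 0.987033
Series availability: 0.991333 × 0.987033 = 0.9785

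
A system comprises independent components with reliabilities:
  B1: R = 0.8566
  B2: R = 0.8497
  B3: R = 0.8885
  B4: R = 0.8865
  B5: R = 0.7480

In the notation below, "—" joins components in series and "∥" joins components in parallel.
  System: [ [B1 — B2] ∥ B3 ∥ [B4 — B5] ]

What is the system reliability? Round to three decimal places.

0.990

Series (B1 and B2): 0.85660 × 0.84970 = 0.72785
Series (B4 and B5): 0.88650 × 0.74800 = 0.66310
Parallel ([0.72785], B3, and [0.66310]): 1 − (1 − 0.72785)(1 − 0.88850)(1 − 0.66310) = 0.990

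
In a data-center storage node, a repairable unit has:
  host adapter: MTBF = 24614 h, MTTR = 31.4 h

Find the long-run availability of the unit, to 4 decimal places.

0.9987

A(host adapter) = MTBF/(MTBF+MTTR) = 24614/(24614+31.4) = 0.9987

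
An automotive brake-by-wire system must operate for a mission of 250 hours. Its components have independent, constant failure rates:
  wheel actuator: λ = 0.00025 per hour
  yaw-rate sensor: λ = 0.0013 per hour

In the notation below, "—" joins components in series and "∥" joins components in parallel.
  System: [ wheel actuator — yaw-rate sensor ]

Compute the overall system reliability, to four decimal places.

0.6788

R(wheel actuator) = exp(−0.00025 × 250) = 0.939413
R(yaw-rate sensor) = exp(−0.0013 × 250) = 0.722527
Series (wheel actuator and yaw-rate sensor): 0.939413 × 0.722527 = 0.6788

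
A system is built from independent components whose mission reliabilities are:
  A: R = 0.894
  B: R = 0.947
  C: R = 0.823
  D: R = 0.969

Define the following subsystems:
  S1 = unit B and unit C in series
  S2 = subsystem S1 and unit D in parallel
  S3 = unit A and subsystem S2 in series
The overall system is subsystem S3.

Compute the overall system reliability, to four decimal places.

0.8879

Series (B and C): 0.947000 × 0.823000 = 0.779381
Parallel ([0.779381] and D): 1 − (1 − 0.779381)(1 − 0.969000) = 0.993161
Series (A and [0.993161]): 0.894000 × 0.993161 = 0.8879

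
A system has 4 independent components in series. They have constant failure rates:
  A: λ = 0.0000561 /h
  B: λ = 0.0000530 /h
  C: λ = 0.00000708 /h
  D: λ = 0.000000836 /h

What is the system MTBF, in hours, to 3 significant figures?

8550

Series of exponential components: λ_sys = Σ λ_i
λ_sys = 0.0000561 + 0.0000530 + 0.00000708 + 0.000000836 = 1.1702e-04 /h
MTBF = 1 / λ_sys = 8550 h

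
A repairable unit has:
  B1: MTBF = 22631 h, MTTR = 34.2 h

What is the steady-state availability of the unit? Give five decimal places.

A(B1) = MTBF/(MTBF+MTTR) = 22631/(22631+34.2) = 0.99849

0.99849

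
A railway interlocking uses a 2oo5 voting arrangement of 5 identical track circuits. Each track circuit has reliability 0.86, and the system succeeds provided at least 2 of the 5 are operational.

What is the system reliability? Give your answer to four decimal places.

R = Σ_{i=2}^{5} C(5,i) p^i (1−p)^{5−i} with p = 0.86
C(5,2)·0.86^2·0.14^3 = 0.020295
C(5,3)·0.86^3·0.14^2 = 0.124667
C(5,4)·0.86^4·0.14^1 = 0.382906
C(5,5)·0.86^5·0.14^0 = 0.470427
Sum = 0.9983

0.9983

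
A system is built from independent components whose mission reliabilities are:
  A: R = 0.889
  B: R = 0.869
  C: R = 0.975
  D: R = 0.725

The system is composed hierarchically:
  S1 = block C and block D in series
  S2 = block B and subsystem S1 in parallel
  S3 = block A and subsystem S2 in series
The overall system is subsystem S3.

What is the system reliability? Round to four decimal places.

Series (C and D): 0.975000 × 0.725000 = 0.706875
Parallel (B and [0.706875]): 1 − (1 − 0.869000)(1 − 0.706875) = 0.961601
Series (A and [0.961601]): 0.889000 × 0.961601 = 0.8549

0.8549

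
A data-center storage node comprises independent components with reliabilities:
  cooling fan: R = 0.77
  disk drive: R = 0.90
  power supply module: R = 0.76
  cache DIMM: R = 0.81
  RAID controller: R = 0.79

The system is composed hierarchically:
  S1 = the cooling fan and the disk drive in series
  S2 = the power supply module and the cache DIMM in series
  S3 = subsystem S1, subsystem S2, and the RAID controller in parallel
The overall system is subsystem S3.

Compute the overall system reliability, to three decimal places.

Series (cooling fan and disk drive): 0.77000 × 0.90000 = 0.69300
Series (power supply module and cache DIMM): 0.76000 × 0.81000 = 0.61560
Parallel ([0.69300], [0.61560], and RAID controller): 1 − (1 − 0.69300)(1 − 0.61560)(1 − 0.79000) = 0.975

0.975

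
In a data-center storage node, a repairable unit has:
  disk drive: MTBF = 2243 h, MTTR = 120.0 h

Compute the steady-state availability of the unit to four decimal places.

A(disk drive) = MTBF/(MTBF+MTTR) = 2243/(2243+120.0) = 0.9492

0.9492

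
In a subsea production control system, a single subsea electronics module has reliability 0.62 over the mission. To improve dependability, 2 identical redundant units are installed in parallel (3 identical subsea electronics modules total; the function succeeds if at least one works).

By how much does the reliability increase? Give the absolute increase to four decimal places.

R_before = 0.62
R_after = 1 − (1 − 0.62)^3 = 0.9451
ΔR = 0.9451 − 0.62 = 0.3251

0.3251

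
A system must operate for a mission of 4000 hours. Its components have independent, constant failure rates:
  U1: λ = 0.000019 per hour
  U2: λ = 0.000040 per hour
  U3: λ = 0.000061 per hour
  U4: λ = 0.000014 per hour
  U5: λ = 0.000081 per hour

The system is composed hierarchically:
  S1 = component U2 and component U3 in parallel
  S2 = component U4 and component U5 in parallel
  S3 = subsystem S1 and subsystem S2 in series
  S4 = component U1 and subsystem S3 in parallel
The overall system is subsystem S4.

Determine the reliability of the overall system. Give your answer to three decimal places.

R(U1) = exp(−0.000019 × 4000) = 0.92682
R(U2) = exp(−0.000040 × 4000) = 0.85214
R(U3) = exp(−0.000061 × 4000) = 0.78349
R(U4) = exp(−0.000014 × 4000) = 0.94554
R(U5) = exp(−0.000081 × 4000) = 0.72325
Parallel (U2 and U3): 1 − (1 − 0.85214)(1 − 0.78349) = 0.96799
Parallel (U4 and U5): 1 − (1 − 0.94554)(1 − 0.72325) = 0.98493
Series ([0.96799] and [0.98493]): 0.96799 × 0.98493 = 0.95340
Parallel (U1 and [0.95340]): 1 − (1 − 0.92682)(1 − 0.95340) = 0.997

0.997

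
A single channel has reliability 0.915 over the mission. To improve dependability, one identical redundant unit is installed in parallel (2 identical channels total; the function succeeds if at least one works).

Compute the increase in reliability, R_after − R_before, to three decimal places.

R_before = 0.915
R_after = 1 − (1 − 0.915)^2 = 0.993
ΔR = 0.993 − 0.915 = 0.078

0.078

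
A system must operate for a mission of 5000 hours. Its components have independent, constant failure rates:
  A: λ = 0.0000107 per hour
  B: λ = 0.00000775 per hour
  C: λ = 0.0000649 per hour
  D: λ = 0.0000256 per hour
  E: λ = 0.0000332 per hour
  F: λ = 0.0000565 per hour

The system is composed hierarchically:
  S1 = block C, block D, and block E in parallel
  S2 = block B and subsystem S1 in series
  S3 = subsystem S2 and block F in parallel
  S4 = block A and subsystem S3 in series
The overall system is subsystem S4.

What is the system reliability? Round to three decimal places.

0.938

R(A) = exp(−0.0000107 × 5000) = 0.94791
R(B) = exp(−0.00000775 × 5000) = 0.96199
R(C) = exp(−0.0000649 × 5000) = 0.72289
R(D) = exp(−0.0000256 × 5000) = 0.87985
R(E) = exp(−0.0000332 × 5000) = 0.84705
R(F) = exp(−0.0000565 × 5000) = 0.75390
Parallel (C, D, and E): 1 − (1 − 0.72289)(1 − 0.87985)(1 − 0.84705) = 0.99491
Series (B and [0.99491]): 0.96199 × 0.99491 = 0.95709
Parallel ([0.95709] and F): 1 − (1 − 0.95709)(1 − 0.75390) = 0.98944
Series (A and [0.98944]): 0.94791 × 0.98944 = 0.938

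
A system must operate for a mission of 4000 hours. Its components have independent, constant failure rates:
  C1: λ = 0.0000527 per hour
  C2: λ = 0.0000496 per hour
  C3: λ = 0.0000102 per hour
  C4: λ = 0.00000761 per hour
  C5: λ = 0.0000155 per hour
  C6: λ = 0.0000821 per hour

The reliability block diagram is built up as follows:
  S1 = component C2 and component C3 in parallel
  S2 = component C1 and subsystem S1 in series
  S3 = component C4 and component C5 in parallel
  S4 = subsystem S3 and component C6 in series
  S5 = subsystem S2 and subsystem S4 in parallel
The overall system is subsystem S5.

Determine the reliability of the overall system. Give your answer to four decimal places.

R(C1) = exp(−0.0000527 × 4000) = 0.809936
R(C2) = exp(−0.0000496 × 4000) = 0.820042
R(C3) = exp(−0.0000102 × 4000) = 0.960021
R(C4) = exp(−0.00000761 × 4000) = 0.970019
R(C5) = exp(−0.0000155 × 4000) = 0.939883
R(C6) = exp(−0.0000821 × 4000) = 0.720075
Parallel (C2 and C3): 1 − (1 − 0.820042)(1 − 0.960021) = 0.992805
Series (C1 and [0.992805]): 0.809936 × 0.992805 = 0.804109
Parallel (C4 and C5): 1 − (1 − 0.970019)(1 − 0.939883) = 0.998198
Series ([0.998198] and C6): 0.998198 × 0.720075 = 0.718777
Parallel ([0.804109] and [0.718777]): 1 − (1 − 0.804109)(1 − 0.718777) = 0.9449

0.9449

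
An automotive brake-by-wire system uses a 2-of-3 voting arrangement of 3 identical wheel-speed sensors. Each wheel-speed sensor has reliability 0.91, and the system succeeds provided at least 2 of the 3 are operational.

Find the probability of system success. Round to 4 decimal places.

0.9772

R = Σ_{i=2}^{3} C(3,i) p^i (1−p)^{3−i} with p = 0.91
C(3,2)·0.91^2·0.09^1 = 0.223587
C(3,3)·0.91^3·0.09^0 = 0.753571
Sum = 0.9772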